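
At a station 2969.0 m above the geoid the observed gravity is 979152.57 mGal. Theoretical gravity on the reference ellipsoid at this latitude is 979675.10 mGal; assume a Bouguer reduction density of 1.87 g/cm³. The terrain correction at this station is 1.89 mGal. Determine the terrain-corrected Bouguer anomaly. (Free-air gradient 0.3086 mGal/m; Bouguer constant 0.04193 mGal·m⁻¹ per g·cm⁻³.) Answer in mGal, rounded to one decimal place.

Free-air correction = 0.3086 × 2969.0 = 916.23 mGal
Free-air anomaly = 979152.57 − 979675.10 + (916.23) = 393.70 mGal
Bouguer slab correction = 0.04193 × 1.87 × 2969.0 = 232.80 mGal
Simple Bouguer anomaly = 393.70 − (232.80) = 160.90 mGal
Complete Bouguer anomaly = 160.90 + 1.89 = 162.79 mGal

162.8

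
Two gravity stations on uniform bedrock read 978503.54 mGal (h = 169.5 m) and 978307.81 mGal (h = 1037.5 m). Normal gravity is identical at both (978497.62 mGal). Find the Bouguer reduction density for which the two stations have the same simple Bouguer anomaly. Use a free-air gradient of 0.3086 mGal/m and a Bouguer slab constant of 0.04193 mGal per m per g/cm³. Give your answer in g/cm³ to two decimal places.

Δg_obs = 978307.81 − 978503.54 = -195.73 mGal over Δh = 1037.5 − 169.5 = 868.0 m
Equal Bouguer anomalies ⇒ Δg_obs + (0.3086 − 0.04193ρ)·Δh = 0
0.3086 − 0.04193ρ = −Δg_obs/Δh = 0.22550
ρ = (0.3086 − 0.22550) / 0.04193 = 1.98 g/cm³

1.98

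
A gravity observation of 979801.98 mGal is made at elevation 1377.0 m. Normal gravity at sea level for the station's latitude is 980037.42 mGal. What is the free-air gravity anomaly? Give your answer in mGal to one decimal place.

Free-air correction = 0.3086 × 1377.0 = 424.94 mGal
Free-air anomaly = 979801.98 − 980037.42 + (424.94) = 189.50 mGal

189.5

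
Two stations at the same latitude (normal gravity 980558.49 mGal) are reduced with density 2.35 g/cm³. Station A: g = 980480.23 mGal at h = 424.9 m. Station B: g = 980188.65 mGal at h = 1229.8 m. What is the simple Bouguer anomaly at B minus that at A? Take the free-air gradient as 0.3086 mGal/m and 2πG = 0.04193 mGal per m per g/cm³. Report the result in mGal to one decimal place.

-122.5

Δg_SB(A) = 980480.23 − 980558.49 + 0.3086×424.9 − 0.04193×2.35×424.9 = 11.00 mGal
Δg_SB(B) = 980188.65 − 980558.49 + 0.3086×1229.8 − 0.04193×2.35×1229.8 = -111.50 mGal
Difference = -111.50 − (11.00) = -122.50 mGal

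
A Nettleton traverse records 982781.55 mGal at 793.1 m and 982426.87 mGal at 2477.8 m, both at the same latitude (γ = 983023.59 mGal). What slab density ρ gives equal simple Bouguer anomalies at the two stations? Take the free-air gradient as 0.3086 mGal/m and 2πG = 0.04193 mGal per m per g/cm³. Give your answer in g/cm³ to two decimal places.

2.34

Δg_obs = 982426.87 − 982781.55 = -354.68 mGal over Δh = 2477.8 − 793.1 = 1684.7 m
Equal Bouguer anomalies ⇒ Δg_obs + (0.3086 − 0.04193ρ)·Δh = 0
0.3086 − 0.04193ρ = −Δg_obs/Δh = 0.21053
ρ = (0.3086 − 0.21053) / 0.04193 = 2.34 g/cm³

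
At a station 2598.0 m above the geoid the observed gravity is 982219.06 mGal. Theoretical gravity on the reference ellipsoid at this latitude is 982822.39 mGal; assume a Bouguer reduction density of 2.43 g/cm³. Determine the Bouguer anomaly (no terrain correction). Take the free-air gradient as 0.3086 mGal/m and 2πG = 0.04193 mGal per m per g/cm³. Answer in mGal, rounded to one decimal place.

Free-air correction = 0.3086 × 2598.0 = 801.74 mGal
Free-air anomaly = 982219.06 − 982822.39 + (801.74) = 198.41 mGal
Bouguer slab correction = 0.04193 × 2.43 × 2598.0 = 264.71 mGal
Simple Bouguer anomaly = 198.41 − (264.71) = -66.30 mGal

-66.3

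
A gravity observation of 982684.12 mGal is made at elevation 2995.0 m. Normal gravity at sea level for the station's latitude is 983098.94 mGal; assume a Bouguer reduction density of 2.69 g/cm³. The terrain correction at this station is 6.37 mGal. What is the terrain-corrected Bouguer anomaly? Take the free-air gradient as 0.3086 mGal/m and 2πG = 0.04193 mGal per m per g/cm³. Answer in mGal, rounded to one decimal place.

Free-air correction = 0.3086 × 2995.0 = 924.26 mGal
Free-air anomaly = 982684.12 − 983098.94 + (924.26) = 509.44 mGal
Bouguer slab correction = 0.04193 × 2.69 × 2995.0 = 337.81 mGal
Simple Bouguer anomaly = 509.44 − (337.81) = 171.63 mGal
Complete Bouguer anomaly = 171.63 + 6.37 = 178.00 mGal

178.0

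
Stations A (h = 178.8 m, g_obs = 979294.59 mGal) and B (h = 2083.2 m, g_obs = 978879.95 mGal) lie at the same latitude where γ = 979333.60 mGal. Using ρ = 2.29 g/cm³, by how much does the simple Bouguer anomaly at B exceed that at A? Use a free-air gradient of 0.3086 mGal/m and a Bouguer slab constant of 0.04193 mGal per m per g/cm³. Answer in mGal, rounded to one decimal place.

Δg_SB(A) = 979294.59 − 979333.60 + 0.3086×178.8 − 0.04193×2.29×178.8 = -1.00 mGal
Δg_SB(B) = 978879.95 − 979333.60 + 0.3086×2083.2 − 0.04193×2.29×2083.2 = -10.80 mGal
Difference = -10.80 − (-1.00) = -9.80 mGal

-9.8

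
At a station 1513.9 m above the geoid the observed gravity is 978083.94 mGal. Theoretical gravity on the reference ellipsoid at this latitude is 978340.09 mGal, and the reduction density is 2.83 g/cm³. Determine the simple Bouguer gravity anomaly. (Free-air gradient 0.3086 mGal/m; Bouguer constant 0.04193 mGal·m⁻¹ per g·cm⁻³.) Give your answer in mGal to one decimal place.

Free-air correction = 0.3086 × 1513.9 = 467.19 mGal
Free-air anomaly = 978083.94 − 978340.09 + (467.19) = 211.04 mGal
Bouguer slab correction = 0.04193 × 2.83 × 1513.9 = 179.64 mGal
Simple Bouguer anomaly = 211.04 − (179.64) = 31.40 mGal

31.4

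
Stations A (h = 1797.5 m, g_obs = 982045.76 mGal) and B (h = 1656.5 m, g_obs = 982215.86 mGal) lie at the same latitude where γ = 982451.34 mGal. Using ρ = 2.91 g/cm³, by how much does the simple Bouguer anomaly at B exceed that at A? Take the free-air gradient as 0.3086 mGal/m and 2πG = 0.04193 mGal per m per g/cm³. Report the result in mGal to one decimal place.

Δg_SB(A) = 982045.76 − 982451.34 + 0.3086×1797.5 − 0.04193×2.91×1797.5 = -70.20 mGal
Δg_SB(B) = 982215.86 − 982451.34 + 0.3086×1656.5 − 0.04193×2.91×1656.5 = 73.60 mGal
Difference = 73.60 − (-70.20) = 143.80 mGal

143.8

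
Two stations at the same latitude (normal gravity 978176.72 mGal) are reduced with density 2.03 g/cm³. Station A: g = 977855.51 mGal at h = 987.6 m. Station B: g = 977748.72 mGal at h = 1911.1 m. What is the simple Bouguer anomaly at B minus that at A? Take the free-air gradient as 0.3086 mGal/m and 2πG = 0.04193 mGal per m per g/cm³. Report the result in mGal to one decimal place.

99.6

Δg_SB(A) = 977855.51 − 978176.72 + 0.3086×987.6 − 0.04193×2.03×987.6 = -100.50 mGal
Δg_SB(B) = 977748.72 − 978176.72 + 0.3086×1911.1 − 0.04193×2.03×1911.1 = -0.90 mGal
Difference = -0.90 − (-100.50) = 99.60 mGal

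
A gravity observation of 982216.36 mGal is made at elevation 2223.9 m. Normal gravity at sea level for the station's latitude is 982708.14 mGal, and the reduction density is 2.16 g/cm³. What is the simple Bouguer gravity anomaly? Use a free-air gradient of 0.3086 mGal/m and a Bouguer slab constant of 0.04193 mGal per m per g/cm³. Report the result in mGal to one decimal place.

Free-air correction = 0.3086 × 2223.9 = 686.30 mGal
Free-air anomaly = 982216.36 − 982708.14 + (686.30) = 194.52 mGal
Bouguer slab correction = 0.04193 × 2.16 × 2223.9 = 201.42 mGal
Simple Bouguer anomaly = 194.52 − (201.42) = -6.90 mGal

-6.9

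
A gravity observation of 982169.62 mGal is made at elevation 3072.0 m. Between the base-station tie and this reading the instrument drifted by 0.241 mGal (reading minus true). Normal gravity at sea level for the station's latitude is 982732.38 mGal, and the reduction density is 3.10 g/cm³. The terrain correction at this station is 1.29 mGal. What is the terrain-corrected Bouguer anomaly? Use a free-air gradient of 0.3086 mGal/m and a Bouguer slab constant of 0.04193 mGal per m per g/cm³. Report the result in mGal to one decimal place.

-13.0

Drift-corrected reading = 982169.62 − (0.241) = 982169.379 mGal
Free-air correction = 0.3086 × 3072.0 = 948.02 mGal
Free-air anomaly = 982169.379 − 982732.38 + (948.02) = 385.019 mGal
Bouguer slab correction = 0.04193 × 3.10 × 3072.0 = 399.31 mGal
Simple Bouguer anomaly = 385.019 − (399.31) = -14.291 mGal
Complete Bouguer anomaly = -14.291 + 1.29 = -13.001 mGal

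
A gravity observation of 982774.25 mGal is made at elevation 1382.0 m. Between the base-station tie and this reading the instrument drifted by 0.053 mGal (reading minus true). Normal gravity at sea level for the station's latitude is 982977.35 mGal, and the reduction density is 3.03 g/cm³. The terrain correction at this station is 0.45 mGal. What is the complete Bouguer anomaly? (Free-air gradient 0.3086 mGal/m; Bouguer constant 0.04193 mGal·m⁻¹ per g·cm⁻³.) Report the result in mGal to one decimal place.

48.2

Drift-corrected reading = 982774.25 − (0.053) = 982774.197 mGal
Free-air correction = 0.3086 × 1382.0 = 426.49 mGal
Free-air anomaly = 982774.197 − 982977.35 + (426.49) = 223.337 mGal
Bouguer slab correction = 0.04193 × 3.03 × 1382.0 = 175.58 mGal
Simple Bouguer anomaly = 223.337 − (175.58) = 47.757 mGal
Complete Bouguer anomaly = 47.757 + 0.45 = 48.207 mGal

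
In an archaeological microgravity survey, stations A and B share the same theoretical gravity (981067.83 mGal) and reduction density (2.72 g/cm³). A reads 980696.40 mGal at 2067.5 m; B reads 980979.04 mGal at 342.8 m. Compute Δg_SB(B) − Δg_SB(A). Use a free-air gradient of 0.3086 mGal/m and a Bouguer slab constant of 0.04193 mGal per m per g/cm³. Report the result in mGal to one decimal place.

-52.9

Δg_SB(A) = 980696.40 − 981067.83 + 0.3086×2067.5 − 0.04193×2.72×2067.5 = 30.80 mGal
Δg_SB(B) = 980979.04 − 981067.83 + 0.3086×342.8 − 0.04193×2.72×342.8 = -22.10 mGal
Difference = -22.10 − (30.80) = -52.90 mGal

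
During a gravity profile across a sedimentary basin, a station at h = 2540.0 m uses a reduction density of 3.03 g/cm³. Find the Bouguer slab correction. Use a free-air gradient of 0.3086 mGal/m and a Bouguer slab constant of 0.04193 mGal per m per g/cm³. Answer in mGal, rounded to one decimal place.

322.7

Bouguer slab correction = 0.04193 × 3.03 × 2540.0 = 322.7 mGal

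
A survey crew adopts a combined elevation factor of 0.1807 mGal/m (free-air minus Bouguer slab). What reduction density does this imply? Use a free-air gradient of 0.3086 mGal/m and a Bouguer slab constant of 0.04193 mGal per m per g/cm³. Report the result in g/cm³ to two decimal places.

3.05

0.1807 = 0.3086 − 0.04193 × ρ
ρ = (0.3086 − 0.1807) / 0.04193 = 3.05 g/cm³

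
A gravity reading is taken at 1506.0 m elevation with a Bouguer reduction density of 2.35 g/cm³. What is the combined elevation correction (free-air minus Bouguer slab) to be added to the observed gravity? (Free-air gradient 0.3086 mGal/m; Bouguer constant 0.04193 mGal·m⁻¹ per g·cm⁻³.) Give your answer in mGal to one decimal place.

Combined gradient = 0.3086 − 0.04193 × 2.35 = 0.2100645 mGal/m
Combined elevation correction = 0.2100645 × 1506.0 = 316.4 mGal

316.4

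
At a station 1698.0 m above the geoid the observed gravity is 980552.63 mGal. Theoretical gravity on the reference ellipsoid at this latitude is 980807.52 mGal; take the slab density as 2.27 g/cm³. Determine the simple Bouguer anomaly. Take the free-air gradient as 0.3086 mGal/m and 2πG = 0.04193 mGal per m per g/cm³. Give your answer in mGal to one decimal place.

107.5

Free-air correction = 0.3086 × 1698.0 = 524.00 mGal
Free-air anomaly = 980552.63 − 980807.52 + (524.00) = 269.11 mGal
Bouguer slab correction = 0.04193 × 2.27 × 1698.0 = 161.62 mGal
Simple Bouguer anomaly = 269.11 − (161.62) = 107.49 mGal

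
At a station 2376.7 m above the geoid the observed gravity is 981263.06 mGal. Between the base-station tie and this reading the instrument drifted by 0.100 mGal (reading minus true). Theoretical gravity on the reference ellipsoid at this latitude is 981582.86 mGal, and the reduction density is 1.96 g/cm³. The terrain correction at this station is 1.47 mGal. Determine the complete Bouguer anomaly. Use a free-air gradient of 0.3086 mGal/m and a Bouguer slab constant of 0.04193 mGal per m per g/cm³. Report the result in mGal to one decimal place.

Drift-corrected reading = 981263.06 − (0.100) = 981262.960 mGal
Free-air correction = 0.3086 × 2376.7 = 733.45 mGal
Free-air anomaly = 981262.960 − 981582.86 + (733.45) = 413.550 mGal
Bouguer slab correction = 0.04193 × 1.96 × 2376.7 = 195.32 mGal
Simple Bouguer anomaly = 413.550 − (195.32) = 218.230 mGal
Complete Bouguer anomaly = 218.230 + 1.47 = 219.700 mGal

219.7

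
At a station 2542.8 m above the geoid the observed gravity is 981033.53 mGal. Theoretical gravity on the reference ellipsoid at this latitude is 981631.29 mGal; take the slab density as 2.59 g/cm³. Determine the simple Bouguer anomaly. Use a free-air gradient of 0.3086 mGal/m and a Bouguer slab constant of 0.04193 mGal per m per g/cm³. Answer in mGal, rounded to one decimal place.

Free-air correction = 0.3086 × 2542.8 = 784.71 mGal
Free-air anomaly = 981033.53 − 981631.29 + (784.71) = 186.95 mGal
Bouguer slab correction = 0.04193 × 2.59 × 2542.8 = 276.14 mGal
Simple Bouguer anomaly = 186.95 − (276.14) = -89.19 mGal

-89.2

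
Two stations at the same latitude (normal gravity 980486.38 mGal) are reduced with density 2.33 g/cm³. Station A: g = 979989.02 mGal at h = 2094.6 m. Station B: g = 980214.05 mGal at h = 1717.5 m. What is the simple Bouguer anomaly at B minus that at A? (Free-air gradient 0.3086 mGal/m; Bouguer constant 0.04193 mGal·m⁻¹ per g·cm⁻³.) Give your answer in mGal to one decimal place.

145.5

Δg_SB(A) = 979989.02 − 980486.38 + 0.3086×2094.6 − 0.04193×2.33×2094.6 = -55.60 mGal
Δg_SB(B) = 980214.05 − 980486.38 + 0.3086×1717.5 − 0.04193×2.33×1717.5 = 89.90 mGal
Difference = 89.90 − (-55.60) = 145.50 mGal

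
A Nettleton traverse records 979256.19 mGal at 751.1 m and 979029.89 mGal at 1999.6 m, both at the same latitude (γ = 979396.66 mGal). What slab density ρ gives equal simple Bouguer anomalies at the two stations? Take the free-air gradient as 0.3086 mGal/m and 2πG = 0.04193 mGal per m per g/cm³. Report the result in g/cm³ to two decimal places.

3.04

Δg_obs = 979029.89 − 979256.19 = -226.30 mGal over Δh = 1999.6 − 751.1 = 1248.5 m
Equal Bouguer anomalies ⇒ Δg_obs + (0.3086 − 0.04193ρ)·Δh = 0
0.3086 − 0.04193ρ = −Δg_obs/Δh = 0.18126
ρ = (0.3086 − 0.18126) / 0.04193 = 3.04 g/cm³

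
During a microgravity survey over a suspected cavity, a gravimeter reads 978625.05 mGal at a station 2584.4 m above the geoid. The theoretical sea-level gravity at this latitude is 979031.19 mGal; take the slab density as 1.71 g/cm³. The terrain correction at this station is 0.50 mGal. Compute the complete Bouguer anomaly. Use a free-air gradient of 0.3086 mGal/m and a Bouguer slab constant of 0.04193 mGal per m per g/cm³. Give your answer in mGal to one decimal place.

206.6

Free-air correction = 0.3086 × 2584.4 = 797.55 mGal
Free-air anomaly = 978625.05 − 979031.19 + (797.55) = 391.41 mGal
Bouguer slab correction = 0.04193 × 1.71 × 2584.4 = 185.30 mGal
Simple Bouguer anomaly = 391.41 − (185.30) = 206.11 mGal
Complete Bouguer anomaly = 206.11 + 0.50 = 206.61 mGal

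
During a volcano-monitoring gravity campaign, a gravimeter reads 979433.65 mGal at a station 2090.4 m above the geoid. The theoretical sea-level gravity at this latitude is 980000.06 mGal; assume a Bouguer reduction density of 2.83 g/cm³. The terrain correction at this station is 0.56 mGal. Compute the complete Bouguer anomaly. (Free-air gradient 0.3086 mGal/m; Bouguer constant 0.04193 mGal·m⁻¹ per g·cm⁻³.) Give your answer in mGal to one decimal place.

Free-air correction = 0.3086 × 2090.4 = 645.10 mGal
Free-air anomaly = 979433.65 − 980000.06 + (645.10) = 78.69 mGal
Bouguer slab correction = 0.04193 × 2.83 × 2090.4 = 248.05 mGal
Simple Bouguer anomaly = 78.69 − (248.05) = -169.36 mGal
Complete Bouguer anomaly = -169.36 + 0.56 = -168.80 mGal

-168.8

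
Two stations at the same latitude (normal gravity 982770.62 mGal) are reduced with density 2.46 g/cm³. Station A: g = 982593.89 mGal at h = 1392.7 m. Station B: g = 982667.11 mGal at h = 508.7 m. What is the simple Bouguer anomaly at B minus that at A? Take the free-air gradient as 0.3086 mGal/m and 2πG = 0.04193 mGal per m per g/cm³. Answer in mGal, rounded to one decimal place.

-108.4

Δg_SB(A) = 982593.89 − 982770.62 + 0.3086×1392.7 − 0.04193×2.46×1392.7 = 109.40 mGal
Δg_SB(B) = 982667.11 − 982770.62 + 0.3086×508.7 − 0.04193×2.46×508.7 = 1.00 mGal
Difference = 1.00 − (109.40) = -108.40 mGal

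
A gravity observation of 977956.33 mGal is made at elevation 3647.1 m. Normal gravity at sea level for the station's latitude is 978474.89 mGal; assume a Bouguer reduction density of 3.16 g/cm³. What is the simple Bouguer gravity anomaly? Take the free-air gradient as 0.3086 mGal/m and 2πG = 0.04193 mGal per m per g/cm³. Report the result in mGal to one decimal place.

123.7

Free-air correction = 0.3086 × 3647.1 = 1125.50 mGal
Free-air anomaly = 977956.33 − 978474.89 + (1125.50) = 606.94 mGal
Bouguer slab correction = 0.04193 × 3.16 × 3647.1 = 483.24 mGal
Simple Bouguer anomaly = 606.94 − (483.24) = 123.70 mGal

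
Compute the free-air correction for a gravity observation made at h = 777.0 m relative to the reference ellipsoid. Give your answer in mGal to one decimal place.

239.8

Free-air correction = 0.3086 × 777.0 = 239.8 mGal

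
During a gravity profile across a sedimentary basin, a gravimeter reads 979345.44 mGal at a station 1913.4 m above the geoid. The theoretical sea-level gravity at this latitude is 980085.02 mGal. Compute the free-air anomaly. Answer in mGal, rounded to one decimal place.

-149.1

Free-air correction = 0.3086 × 1913.4 = 590.48 mGal
Free-air anomaly = 979345.44 − 980085.02 + (590.48) = -149.10 mGal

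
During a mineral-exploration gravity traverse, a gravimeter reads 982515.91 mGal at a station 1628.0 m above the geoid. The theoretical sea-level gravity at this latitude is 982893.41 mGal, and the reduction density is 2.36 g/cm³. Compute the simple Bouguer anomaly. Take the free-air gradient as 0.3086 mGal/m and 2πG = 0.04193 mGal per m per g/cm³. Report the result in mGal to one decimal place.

Free-air correction = 0.3086 × 1628.0 = 502.40 mGal
Free-air anomaly = 982515.91 − 982893.41 + (502.40) = 124.90 mGal
Bouguer slab correction = 0.04193 × 2.36 × 1628.0 = 161.10 mGal
Simple Bouguer anomaly = 124.90 − (161.10) = -36.20 mGal

-36.2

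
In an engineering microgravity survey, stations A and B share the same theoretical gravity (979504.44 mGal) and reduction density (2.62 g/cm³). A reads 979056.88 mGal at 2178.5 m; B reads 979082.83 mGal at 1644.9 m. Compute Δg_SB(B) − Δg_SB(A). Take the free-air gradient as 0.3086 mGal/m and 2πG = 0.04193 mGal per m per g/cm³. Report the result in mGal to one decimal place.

Δg_SB(A) = 979056.88 − 979504.44 + 0.3086×2178.5 − 0.04193×2.62×2178.5 = -14.60 mGal
Δg_SB(B) = 979082.83 − 979504.44 + 0.3086×1644.9 − 0.04193×2.62×1644.9 = -94.70 mGal
Difference = -94.70 − (-14.60) = -80.10 mGal

-80.1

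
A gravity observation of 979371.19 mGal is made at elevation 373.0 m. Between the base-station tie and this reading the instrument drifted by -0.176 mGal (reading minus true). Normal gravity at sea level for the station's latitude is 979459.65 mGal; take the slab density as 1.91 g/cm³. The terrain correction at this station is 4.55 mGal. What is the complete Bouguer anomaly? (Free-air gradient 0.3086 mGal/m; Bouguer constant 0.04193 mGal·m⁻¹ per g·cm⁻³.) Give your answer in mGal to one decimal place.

Drift-corrected reading = 979371.19 − (-0.176) = 979371.366 mGal
Free-air correction = 0.3086 × 373.0 = 115.11 mGal
Free-air anomaly = 979371.366 − 979459.65 + (115.11) = 26.826 mGal
Bouguer slab correction = 0.04193 × 1.91 × 373.0 = 29.87 mGal
Simple Bouguer anomaly = 26.826 − (29.87) = -3.044 mGal
Complete Bouguer anomaly = -3.044 + 4.55 = 1.506 mGal

1.5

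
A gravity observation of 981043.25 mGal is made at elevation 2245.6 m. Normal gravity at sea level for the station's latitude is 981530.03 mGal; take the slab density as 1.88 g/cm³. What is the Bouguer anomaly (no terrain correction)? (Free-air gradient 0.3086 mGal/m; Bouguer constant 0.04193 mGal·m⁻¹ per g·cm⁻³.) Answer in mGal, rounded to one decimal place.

29.2

Free-air correction = 0.3086 × 2245.6 = 692.99 mGal
Free-air anomaly = 981043.25 − 981530.03 + (692.99) = 206.21 mGal
Bouguer slab correction = 0.04193 × 1.88 × 2245.6 = 177.02 mGal
Simple Bouguer anomaly = 206.21 − (177.02) = 29.19 mGal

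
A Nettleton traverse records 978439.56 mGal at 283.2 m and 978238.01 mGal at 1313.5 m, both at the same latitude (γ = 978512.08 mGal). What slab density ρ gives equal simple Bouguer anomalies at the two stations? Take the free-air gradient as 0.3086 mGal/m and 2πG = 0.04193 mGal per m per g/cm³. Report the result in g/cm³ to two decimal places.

Δg_obs = 978238.01 − 978439.56 = -201.55 mGal over Δh = 1313.5 − 283.2 = 1030.3 m
Equal Bouguer anomalies ⇒ Δg_obs + (0.3086 − 0.04193ρ)·Δh = 0
0.3086 − 0.04193ρ = −Δg_obs/Δh = 0.19562
ρ = (0.3086 − 0.19562) / 0.04193 = 2.69 g/cm³

2.69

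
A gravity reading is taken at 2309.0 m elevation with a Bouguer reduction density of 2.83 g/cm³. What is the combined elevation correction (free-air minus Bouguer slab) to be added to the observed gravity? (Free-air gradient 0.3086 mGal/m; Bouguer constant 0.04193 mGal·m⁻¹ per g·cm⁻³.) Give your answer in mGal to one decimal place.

438.6

Combined gradient = 0.3086 − 0.04193 × 2.83 = 0.1899381 mGal/m
Combined elevation correction = 0.1899381 × 2309.0 = 438.6 mGal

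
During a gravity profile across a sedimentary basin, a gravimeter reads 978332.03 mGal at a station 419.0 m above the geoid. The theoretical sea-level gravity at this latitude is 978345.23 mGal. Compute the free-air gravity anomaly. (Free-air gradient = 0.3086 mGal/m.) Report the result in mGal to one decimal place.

116.1

Free-air correction = 0.3086 × 419.0 = 129.30 mGal
Free-air anomaly = 978332.03 − 978345.23 + (129.30) = 116.10 mGal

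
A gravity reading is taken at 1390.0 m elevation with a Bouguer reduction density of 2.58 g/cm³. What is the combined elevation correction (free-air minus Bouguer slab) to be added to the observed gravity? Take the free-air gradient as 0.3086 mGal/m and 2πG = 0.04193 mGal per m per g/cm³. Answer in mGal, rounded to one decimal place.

Combined gradient = 0.3086 − 0.04193 × 2.58 = 0.2004206 mGal/m
Combined elevation correction = 0.2004206 × 1390.0 = 278.6 mGal

278.6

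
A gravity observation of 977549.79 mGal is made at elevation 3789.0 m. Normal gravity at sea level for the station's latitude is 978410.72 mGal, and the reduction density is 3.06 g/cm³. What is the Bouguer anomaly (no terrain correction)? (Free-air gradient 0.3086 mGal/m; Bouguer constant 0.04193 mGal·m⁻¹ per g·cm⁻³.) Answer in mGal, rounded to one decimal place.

Free-air correction = 0.3086 × 3789.0 = 1169.29 mGal
Free-air anomaly = 977549.79 − 978410.72 + (1169.29) = 308.36 mGal
Bouguer slab correction = 0.04193 × 3.06 × 3789.0 = 486.15 mGal
Simple Bouguer anomaly = 308.36 − (486.15) = -177.79 mGal

-177.8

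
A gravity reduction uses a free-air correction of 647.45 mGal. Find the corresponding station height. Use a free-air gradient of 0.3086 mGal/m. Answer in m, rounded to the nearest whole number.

h = 647.45 / 0.3086 = 2098.02 m

2098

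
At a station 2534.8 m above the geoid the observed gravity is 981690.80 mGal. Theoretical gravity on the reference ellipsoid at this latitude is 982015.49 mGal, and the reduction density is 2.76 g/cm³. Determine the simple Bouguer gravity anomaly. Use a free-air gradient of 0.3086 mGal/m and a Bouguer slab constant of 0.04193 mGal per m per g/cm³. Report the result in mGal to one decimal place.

164.2

Free-air correction = 0.3086 × 2534.8 = 782.24 mGal
Free-air anomaly = 981690.80 − 982015.49 + (782.24) = 457.55 mGal
Bouguer slab correction = 0.04193 × 2.76 × 2534.8 = 293.34 mGal
Simple Bouguer anomaly = 457.55 − (293.34) = 164.21 mGal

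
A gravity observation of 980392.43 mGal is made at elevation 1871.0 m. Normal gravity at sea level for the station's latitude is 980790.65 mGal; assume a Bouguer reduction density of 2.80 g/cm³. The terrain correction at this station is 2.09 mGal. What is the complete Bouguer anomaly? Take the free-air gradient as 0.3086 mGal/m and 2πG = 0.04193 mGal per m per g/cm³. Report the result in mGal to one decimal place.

Free-air correction = 0.3086 × 1871.0 = 577.39 mGal
Free-air anomaly = 980392.43 − 980790.65 + (577.39) = 179.17 mGal
Bouguer slab correction = 0.04193 × 2.80 × 1871.0 = 219.66 mGal
Simple Bouguer anomaly = 179.17 − (219.66) = -40.49 mGal
Complete Bouguer anomaly = -40.49 + 2.09 = -38.40 mGal

-38.4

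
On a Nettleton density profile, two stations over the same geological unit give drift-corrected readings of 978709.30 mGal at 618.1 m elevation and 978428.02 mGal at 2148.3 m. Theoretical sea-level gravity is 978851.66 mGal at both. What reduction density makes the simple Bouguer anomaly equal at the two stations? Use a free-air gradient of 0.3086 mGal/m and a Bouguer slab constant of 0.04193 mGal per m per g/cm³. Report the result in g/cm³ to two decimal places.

Δg_obs = 978428.02 − 978709.30 = -281.28 mGal over Δh = 2148.3 − 618.1 = 1530.2 m
Equal Bouguer anomalies ⇒ Δg_obs + (0.3086 − 0.04193ρ)·Δh = 0
0.3086 − 0.04193ρ = −Δg_obs/Δh = 0.18382
ρ = (0.3086 − 0.18382) / 0.04193 = 2.98 g/cm³

2.98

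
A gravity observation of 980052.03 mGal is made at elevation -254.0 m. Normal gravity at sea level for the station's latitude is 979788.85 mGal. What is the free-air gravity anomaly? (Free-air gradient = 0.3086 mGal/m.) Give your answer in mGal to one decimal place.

Free-air correction = 0.3086 × -254.0 = -78.38 mGal
Free-air anomaly = 980052.03 − 979788.85 + (-78.38) = 184.80 mGal

184.8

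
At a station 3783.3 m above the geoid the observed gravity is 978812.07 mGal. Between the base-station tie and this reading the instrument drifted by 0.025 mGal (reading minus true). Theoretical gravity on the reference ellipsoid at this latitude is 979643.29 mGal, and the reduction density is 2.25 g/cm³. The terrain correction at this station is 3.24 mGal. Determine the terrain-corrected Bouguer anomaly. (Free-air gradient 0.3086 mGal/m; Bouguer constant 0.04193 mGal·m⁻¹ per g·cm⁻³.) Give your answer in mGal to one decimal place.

-17.4

Drift-corrected reading = 978812.07 − (0.025) = 978812.045 mGal
Free-air correction = 0.3086 × 3783.3 = 1167.53 mGal
Free-air anomaly = 978812.045 − 979643.29 + (1167.53) = 336.285 mGal
Bouguer slab correction = 0.04193 × 2.25 × 3783.3 = 356.93 mGal
Simple Bouguer anomaly = 336.285 − (356.93) = -20.645 mGal
Complete Bouguer anomaly = -20.645 + 3.24 = -17.405 mGal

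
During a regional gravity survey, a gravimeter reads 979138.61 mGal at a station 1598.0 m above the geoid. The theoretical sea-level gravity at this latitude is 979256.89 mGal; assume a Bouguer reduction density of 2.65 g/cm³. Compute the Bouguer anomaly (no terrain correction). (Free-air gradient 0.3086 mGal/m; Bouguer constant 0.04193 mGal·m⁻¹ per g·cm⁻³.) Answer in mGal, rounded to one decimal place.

197.3

Free-air correction = 0.3086 × 1598.0 = 493.14 mGal
Free-air anomaly = 979138.61 − 979256.89 + (493.14) = 374.86 mGal
Bouguer slab correction = 0.04193 × 2.65 × 1598.0 = 177.56 mGal
Simple Bouguer anomaly = 374.86 − (177.56) = 197.30 mGal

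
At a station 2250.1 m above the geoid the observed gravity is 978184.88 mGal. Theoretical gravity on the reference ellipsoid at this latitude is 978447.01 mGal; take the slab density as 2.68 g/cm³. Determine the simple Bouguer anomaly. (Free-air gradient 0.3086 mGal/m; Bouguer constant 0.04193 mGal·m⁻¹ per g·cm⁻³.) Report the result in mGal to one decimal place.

Free-air correction = 0.3086 × 2250.1 = 694.38 mGal
Free-air anomaly = 978184.88 − 978447.01 + (694.38) = 432.25 mGal
Bouguer slab correction = 0.04193 × 2.68 × 2250.1 = 252.85 mGal
Simple Bouguer anomaly = 432.25 − (252.85) = 179.40 mGal

179.4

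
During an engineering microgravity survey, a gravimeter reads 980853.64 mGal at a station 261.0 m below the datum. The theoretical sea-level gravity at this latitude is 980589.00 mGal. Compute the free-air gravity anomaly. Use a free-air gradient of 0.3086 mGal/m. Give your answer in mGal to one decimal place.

184.1

Free-air correction = 0.3086 × -261.0 = -80.54 mGal
Free-air anomaly = 980853.64 − 980589.00 + (-80.54) = 184.10 mGal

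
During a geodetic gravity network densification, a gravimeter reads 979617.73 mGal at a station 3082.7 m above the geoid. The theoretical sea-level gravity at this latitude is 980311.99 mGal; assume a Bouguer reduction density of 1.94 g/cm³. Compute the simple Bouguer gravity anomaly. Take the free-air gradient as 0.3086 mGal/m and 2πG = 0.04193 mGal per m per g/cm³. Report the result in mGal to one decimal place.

6.3

Free-air correction = 0.3086 × 3082.7 = 951.32 mGal
Free-air anomaly = 979617.73 − 980311.99 + (951.32) = 257.06 mGal
Bouguer slab correction = 0.04193 × 1.94 × 3082.7 = 250.76 mGal
Simple Bouguer anomaly = 257.06 − (250.76) = 6.30 mGal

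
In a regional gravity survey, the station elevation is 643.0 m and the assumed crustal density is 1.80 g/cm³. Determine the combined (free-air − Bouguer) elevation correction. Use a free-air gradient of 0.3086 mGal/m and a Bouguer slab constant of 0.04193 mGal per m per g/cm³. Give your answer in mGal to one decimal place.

149.9

Combined gradient = 0.3086 − 0.04193 × 1.80 = 0.2331260 mGal/m
Combined elevation correction = 0.2331260 × 643.0 = 149.9 mGal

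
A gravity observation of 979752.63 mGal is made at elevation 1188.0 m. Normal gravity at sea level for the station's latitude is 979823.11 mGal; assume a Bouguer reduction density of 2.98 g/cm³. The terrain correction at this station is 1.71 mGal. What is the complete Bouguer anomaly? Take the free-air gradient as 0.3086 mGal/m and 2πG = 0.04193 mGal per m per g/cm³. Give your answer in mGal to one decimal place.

Free-air correction = 0.3086 × 1188.0 = 366.62 mGal
Free-air anomaly = 979752.63 − 979823.11 + (366.62) = 296.14 mGal
Bouguer slab correction = 0.04193 × 2.98 × 1188.0 = 148.44 mGal
Simple Bouguer anomaly = 296.14 − (148.44) = 147.70 mGal
Complete Bouguer anomaly = 147.70 + 1.71 = 149.41 mGal

149.4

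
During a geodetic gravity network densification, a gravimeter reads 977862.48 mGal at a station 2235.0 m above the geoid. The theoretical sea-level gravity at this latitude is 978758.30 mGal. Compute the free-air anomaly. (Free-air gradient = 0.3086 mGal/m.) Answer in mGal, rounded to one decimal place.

-206.1

Free-air correction = 0.3086 × 2235.0 = 689.72 mGal
Free-air anomaly = 977862.48 − 978758.30 + (689.72) = -206.10 mGal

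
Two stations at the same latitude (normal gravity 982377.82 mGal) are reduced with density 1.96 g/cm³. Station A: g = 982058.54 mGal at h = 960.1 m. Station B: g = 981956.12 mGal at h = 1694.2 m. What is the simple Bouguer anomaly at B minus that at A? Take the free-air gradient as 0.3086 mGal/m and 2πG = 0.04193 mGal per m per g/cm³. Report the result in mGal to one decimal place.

Δg_SB(A) = 982058.54 − 982377.82 + 0.3086×960.1 − 0.04193×1.96×960.1 = -101.90 mGal
Δg_SB(B) = 981956.12 − 982377.82 + 0.3086×1694.2 − 0.04193×1.96×1694.2 = -38.10 mGal
Difference = -38.10 − (-101.90) = 63.80 mGal

63.8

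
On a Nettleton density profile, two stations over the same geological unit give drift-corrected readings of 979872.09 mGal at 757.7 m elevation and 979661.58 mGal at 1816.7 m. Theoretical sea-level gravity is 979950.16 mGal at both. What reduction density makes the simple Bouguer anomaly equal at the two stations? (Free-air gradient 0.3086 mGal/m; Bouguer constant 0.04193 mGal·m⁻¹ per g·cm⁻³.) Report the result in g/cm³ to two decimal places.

Δg_obs = 979661.58 − 979872.09 = -210.51 mGal over Δh = 1816.7 − 757.7 = 1059.0 m
Equal Bouguer anomalies ⇒ Δg_obs + (0.3086 − 0.04193ρ)·Δh = 0
0.3086 − 0.04193ρ = −Δg_obs/Δh = 0.19878
ρ = (0.3086 − 0.19878) / 0.04193 = 2.62 g/cm³

2.62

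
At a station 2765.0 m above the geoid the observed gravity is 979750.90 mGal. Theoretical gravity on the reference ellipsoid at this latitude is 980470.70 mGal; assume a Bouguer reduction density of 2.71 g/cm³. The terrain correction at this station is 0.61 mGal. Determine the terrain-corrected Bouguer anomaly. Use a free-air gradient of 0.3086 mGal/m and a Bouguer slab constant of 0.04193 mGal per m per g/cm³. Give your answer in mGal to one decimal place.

Free-air correction = 0.3086 × 2765.0 = 853.28 mGal
Free-air anomaly = 979750.90 − 980470.70 + (853.28) = 133.48 mGal
Bouguer slab correction = 0.04193 × 2.71 × 2765.0 = 314.19 mGal
Simple Bouguer anomaly = 133.48 − (314.19) = -180.71 mGal
Complete Bouguer anomaly = -180.71 + 0.61 = -180.10 mGal

-180.1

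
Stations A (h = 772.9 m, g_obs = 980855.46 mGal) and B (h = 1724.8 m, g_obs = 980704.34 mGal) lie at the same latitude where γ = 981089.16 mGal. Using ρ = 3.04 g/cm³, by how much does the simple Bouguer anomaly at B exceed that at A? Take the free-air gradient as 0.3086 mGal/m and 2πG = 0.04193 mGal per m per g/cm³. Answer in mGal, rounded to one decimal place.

21.3

Δg_SB(A) = 980855.46 − 981089.16 + 0.3086×772.9 − 0.04193×3.04×772.9 = -93.70 mGal
Δg_SB(B) = 980704.34 − 981089.16 + 0.3086×1724.8 − 0.04193×3.04×1724.8 = -72.40 mGal
Difference = -72.40 − (-93.70) = 21.30 mGal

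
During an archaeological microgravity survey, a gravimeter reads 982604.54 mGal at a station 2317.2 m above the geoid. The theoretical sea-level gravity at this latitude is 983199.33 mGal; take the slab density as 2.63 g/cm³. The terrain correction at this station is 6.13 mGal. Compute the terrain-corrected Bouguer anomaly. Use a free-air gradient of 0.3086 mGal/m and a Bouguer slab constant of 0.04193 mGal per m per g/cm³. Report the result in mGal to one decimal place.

-129.1

Free-air correction = 0.3086 × 2317.2 = 715.09 mGal
Free-air anomaly = 982604.54 − 983199.33 + (715.09) = 120.30 mGal
Bouguer slab correction = 0.04193 × 2.63 × 2317.2 = 255.53 mGal
Simple Bouguer anomaly = 120.30 − (255.53) = -135.23 mGal
Complete Bouguer anomaly = -135.23 + 6.13 = -129.10 mGal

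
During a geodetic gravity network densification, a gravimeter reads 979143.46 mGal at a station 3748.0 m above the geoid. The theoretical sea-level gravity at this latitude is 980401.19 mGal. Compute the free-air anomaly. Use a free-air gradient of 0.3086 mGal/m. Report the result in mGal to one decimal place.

Free-air correction = 0.3086 × 3748.0 = 1156.63 mGal
Free-air anomaly = 979143.46 − 980401.19 + (1156.63) = -101.10 mGal

-101.1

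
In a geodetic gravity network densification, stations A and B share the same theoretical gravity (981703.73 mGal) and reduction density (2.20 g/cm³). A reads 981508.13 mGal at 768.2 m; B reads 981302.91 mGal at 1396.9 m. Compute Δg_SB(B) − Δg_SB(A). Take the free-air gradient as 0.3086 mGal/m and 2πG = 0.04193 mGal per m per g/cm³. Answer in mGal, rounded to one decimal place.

Δg_SB(A) = 981508.13 − 981703.73 + 0.3086×768.2 − 0.04193×2.20×768.2 = -29.40 mGal
Δg_SB(B) = 981302.91 − 981703.73 + 0.3086×1396.9 − 0.04193×2.20×1396.9 = -98.60 mGal
Difference = -98.60 − (-29.40) = -69.20 mGal

-69.2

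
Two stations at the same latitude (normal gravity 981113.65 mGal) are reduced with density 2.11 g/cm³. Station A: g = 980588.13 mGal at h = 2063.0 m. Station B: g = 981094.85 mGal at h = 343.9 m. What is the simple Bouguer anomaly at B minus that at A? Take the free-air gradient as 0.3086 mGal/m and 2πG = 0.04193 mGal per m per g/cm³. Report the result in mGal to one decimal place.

Δg_SB(A) = 980588.13 − 981113.65 + 0.3086×2063.0 − 0.04193×2.11×2063.0 = -71.40 mGal
Δg_SB(B) = 981094.85 − 981113.65 + 0.3086×343.9 − 0.04193×2.11×343.9 = 56.90 mGal
Difference = 56.90 − (-71.40) = 128.30 mGal

128.3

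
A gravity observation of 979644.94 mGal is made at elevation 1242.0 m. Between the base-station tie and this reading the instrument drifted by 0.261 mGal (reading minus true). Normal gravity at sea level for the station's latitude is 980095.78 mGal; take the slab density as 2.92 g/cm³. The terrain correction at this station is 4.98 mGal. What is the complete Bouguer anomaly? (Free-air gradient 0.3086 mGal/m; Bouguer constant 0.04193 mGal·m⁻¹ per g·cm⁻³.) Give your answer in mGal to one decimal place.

-214.9

Drift-corrected reading = 979644.94 − (0.261) = 979644.679 mGal
Free-air correction = 0.3086 × 1242.0 = 383.28 mGal
Free-air anomaly = 979644.679 − 980095.78 + (383.28) = -67.821 mGal
Bouguer slab correction = 0.04193 × 2.92 × 1242.0 = 152.07 mGal
Simple Bouguer anomaly = -67.821 − (152.07) = -219.891 mGal
Complete Bouguer anomaly = -219.891 + 4.98 = -214.911 mGal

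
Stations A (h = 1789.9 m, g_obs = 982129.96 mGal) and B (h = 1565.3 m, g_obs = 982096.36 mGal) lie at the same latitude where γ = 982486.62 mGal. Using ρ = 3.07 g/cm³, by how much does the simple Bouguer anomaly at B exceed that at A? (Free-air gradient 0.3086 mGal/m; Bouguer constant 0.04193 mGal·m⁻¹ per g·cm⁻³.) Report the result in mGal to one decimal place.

-74.0

Δg_SB(A) = 982129.96 − 982486.62 + 0.3086×1789.9 − 0.04193×3.07×1789.9 = -34.70 mGal
Δg_SB(B) = 982096.36 − 982486.62 + 0.3086×1565.3 − 0.04193×3.07×1565.3 = -108.70 mGal
Difference = -108.70 − (-34.70) = -74.00 mGal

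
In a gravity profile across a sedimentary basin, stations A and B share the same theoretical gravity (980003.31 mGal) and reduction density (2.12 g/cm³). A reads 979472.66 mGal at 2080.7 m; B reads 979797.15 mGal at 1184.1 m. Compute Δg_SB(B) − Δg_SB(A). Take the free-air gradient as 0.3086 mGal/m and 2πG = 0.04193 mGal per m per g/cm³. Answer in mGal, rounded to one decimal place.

Δg_SB(A) = 979472.66 − 980003.31 + 0.3086×2080.7 − 0.04193×2.12×2080.7 = -73.50 mGal
Δg_SB(B) = 979797.15 − 980003.31 + 0.3086×1184.1 − 0.04193×2.12×1184.1 = 54.00 mGal
Difference = 54.00 − (-73.50) = 127.50 mGal

127.5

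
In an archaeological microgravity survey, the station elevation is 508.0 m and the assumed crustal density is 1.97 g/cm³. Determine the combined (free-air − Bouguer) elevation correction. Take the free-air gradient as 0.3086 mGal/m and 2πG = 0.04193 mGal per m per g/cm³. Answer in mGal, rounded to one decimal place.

114.8

Combined gradient = 0.3086 − 0.04193 × 1.97 = 0.2259979 mGal/m
Combined elevation correction = 0.2259979 × 508.0 = 114.8 mGal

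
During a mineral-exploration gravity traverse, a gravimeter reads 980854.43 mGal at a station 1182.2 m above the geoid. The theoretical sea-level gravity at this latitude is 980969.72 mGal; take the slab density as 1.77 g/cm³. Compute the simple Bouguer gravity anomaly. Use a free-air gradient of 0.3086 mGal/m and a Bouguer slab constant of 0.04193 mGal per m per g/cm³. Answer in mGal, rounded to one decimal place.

161.8

Free-air correction = 0.3086 × 1182.2 = 364.83 mGal
Free-air anomaly = 980854.43 − 980969.72 + (364.83) = 249.54 mGal
Bouguer slab correction = 0.04193 × 1.77 × 1182.2 = 87.74 mGal
Simple Bouguer anomaly = 249.54 − (87.74) = 161.80 mGal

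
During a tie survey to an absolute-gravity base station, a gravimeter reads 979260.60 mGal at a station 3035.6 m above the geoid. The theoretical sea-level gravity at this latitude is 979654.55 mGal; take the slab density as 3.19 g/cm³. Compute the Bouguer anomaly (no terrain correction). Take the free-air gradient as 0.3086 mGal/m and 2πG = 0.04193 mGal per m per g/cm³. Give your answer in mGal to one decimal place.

136.8

Free-air correction = 0.3086 × 3035.6 = 936.79 mGal
Free-air anomaly = 979260.60 − 979654.55 + (936.79) = 542.84 mGal
Bouguer slab correction = 0.04193 × 3.19 × 3035.6 = 406.03 mGal
Simple Bouguer anomaly = 542.84 − (406.03) = 136.81 mGal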